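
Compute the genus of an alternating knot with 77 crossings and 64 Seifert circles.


For alternating knots, g = (c - s + 1)/2.
= (77 - 64 + 1)/2
= 14/2 = 7

7


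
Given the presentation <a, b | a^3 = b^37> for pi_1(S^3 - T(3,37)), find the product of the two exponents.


The relation is a^3 = b^37.
Product of exponents = 3 * 37
= 111

111


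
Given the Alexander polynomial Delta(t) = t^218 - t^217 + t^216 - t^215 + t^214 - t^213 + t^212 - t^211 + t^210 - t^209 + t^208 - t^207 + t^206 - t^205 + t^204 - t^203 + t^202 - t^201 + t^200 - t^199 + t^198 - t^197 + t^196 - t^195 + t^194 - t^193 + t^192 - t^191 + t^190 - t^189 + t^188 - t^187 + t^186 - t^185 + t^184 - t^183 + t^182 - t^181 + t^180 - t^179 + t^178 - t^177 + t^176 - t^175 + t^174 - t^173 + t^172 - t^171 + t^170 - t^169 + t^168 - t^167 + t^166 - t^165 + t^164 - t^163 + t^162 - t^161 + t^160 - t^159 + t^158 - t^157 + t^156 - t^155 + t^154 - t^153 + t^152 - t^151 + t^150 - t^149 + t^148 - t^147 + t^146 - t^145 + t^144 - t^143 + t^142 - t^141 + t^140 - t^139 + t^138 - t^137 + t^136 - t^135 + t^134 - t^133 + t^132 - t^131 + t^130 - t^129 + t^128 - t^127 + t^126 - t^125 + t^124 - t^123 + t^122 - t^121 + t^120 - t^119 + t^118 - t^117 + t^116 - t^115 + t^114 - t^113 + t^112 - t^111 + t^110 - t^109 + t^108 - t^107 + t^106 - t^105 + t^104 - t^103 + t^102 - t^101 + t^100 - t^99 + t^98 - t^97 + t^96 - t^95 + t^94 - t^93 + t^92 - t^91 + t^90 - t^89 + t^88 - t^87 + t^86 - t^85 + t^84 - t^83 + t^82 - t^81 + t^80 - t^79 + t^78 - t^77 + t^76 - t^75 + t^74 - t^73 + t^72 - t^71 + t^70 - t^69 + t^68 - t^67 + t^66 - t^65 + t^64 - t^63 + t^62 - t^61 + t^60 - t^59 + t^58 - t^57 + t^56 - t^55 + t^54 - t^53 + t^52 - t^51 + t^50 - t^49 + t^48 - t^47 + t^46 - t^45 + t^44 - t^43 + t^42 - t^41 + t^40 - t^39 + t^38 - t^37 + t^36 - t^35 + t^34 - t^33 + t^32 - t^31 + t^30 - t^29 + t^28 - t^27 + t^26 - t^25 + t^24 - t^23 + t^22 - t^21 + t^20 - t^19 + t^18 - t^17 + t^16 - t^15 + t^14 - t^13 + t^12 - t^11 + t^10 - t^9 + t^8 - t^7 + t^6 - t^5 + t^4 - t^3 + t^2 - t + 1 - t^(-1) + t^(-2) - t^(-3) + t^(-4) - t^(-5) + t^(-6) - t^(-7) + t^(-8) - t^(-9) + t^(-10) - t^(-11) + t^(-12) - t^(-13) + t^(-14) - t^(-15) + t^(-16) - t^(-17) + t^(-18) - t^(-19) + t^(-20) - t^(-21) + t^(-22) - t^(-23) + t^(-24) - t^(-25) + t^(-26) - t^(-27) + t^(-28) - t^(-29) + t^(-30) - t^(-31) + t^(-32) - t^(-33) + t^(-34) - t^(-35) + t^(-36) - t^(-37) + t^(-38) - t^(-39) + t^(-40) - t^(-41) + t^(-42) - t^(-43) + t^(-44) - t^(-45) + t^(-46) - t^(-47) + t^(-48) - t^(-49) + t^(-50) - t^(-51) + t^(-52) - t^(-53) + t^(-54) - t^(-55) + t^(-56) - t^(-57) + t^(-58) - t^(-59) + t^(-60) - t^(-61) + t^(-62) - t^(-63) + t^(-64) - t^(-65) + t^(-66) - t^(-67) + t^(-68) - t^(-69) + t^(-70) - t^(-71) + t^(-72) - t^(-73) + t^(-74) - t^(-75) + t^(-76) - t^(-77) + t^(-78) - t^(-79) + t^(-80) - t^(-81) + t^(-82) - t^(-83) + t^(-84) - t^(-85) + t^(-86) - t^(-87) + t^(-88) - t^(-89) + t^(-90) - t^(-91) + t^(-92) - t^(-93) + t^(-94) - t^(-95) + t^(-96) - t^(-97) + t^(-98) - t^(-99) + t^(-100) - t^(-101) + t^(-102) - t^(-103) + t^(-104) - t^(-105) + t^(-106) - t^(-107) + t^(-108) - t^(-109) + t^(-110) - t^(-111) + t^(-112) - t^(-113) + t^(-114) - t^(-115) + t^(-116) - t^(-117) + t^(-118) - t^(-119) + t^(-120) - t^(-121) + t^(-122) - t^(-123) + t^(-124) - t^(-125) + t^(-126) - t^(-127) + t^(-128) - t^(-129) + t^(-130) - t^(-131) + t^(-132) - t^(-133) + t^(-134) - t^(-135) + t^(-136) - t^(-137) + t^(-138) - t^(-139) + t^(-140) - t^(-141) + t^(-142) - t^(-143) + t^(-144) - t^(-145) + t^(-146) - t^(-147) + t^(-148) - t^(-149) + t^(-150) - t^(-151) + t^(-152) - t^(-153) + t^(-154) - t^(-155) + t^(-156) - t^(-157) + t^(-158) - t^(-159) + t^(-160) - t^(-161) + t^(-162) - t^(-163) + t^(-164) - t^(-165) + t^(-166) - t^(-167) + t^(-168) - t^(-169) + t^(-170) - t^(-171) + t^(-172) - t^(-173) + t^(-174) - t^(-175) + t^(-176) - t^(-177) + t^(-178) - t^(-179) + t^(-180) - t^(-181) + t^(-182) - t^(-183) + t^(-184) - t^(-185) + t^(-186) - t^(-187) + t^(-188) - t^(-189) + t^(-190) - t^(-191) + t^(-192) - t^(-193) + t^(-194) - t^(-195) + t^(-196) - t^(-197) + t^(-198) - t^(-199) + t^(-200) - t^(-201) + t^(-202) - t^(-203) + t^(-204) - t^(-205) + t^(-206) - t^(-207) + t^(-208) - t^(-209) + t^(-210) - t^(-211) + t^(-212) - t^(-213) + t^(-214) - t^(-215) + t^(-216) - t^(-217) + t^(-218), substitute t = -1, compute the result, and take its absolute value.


Step 1: The polynomial has 437 terms with alternating signs, exponents from 218 down to -218.
Step 2: Substitute t = -1. The i-th term has coefficient (-1)^i and exponent (m-i),
  so its value is (-1)^i * (-1)^(m-i) = (-1)^m = 1 for every i.
Step 3: All 437 terms equal 1, so Delta(-1) = 437 * (1) = 437
Step 4: |Delta(-1)| = 437

437


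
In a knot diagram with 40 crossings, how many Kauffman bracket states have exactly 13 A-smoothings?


We choose which 13 of 40 crossings get A-smoothings.
C(40, 13) = 40! / (13! * 27!)
= 12033222880

12033222880


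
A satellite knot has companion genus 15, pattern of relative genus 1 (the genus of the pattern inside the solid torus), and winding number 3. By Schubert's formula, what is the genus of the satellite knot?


Schubert: g(satellite) = g_rel(pattern) + |winding| * g(companion),
where g_rel(pattern) is the genus of the pattern relative to the solid torus.
= 1 + 3 * 15
= 1 + 45 = 46

46


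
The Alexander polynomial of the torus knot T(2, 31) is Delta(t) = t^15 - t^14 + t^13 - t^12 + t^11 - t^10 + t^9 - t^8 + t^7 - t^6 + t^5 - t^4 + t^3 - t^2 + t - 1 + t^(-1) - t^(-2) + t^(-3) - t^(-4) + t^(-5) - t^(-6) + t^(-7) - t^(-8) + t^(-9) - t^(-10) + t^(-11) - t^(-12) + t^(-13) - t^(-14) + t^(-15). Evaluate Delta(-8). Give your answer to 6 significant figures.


Substituting t = -8 into Delta(t) = t^15 - t^14 + t^13 - t^12 + t^11 - t^10 + t^9 - t^8 + t^7 - t^6 + t^5 - t^4 + t^3 - t^2 + t - 1 + t^(-1) - t^(-2) + t^(-3) - t^(-4) + t^(-5) - t^(-6) + t^(-7) - t^(-8) + t^(-9) - t^(-10) + t^(-11) - t^(-12) + t^(-13) - t^(-14) + t^(-15):
Term values: (-35184372088832) + (-4398046511104) + (-549755813888) + (-68719476736) + (-8589934592) + (-1073741824) + (-134217728) + (-16777216) + (-2097152) + (-262144) + (-32768) + (-4096) + (-512) + (-64) + (-8) + (-1) + (-0.125) + (-0.015625) + (-0.00195312) + (-0.000244141) + (-3.05176e-05) + (-3.8147e-06) + (-4.76837e-07) + (-5.96046e-08) + (-7.45058e-09) + (-9.31323e-10) + (-1.16415e-10) + (-1.45519e-11) + (-1.81899e-12) + (-2.27374e-13) + (-2.84217e-14)
Sum = -4.021071096e+13
Rounded to 6 significant figures: -4.02107e+13

-4.02107e+13


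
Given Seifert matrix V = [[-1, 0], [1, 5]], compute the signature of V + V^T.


Step 1: V + V^T = [[-2, 1], [1, 10]]
Step 2: trace = 8, det = -21
Step 3: Discriminant = 8^2 - 4*(-21) = 148
Step 4: Eigenvalues: 10.0828, -2.08276
Step 5: Signature = (# positive eigenvalues) - (# negative eigenvalues) = 0

0


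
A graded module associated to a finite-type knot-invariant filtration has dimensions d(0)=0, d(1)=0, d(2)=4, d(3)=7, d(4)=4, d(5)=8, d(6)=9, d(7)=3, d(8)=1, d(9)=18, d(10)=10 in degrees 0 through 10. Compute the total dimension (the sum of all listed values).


Total dimension = d(0) + d(1) + ... + d(10)
= 0 + 0 + 4 + 7 + 4 + 8 + 9 + 3 + 1 + 18 + 10
= 64

64


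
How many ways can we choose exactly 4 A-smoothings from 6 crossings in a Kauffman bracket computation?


We choose which 4 of 6 crossings get A-smoothings.
C(6, 4) = 6! / (4! * 2!)
= 15

15


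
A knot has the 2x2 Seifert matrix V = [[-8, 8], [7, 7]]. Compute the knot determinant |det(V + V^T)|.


Step 1: Form V + V^T where V = [[-8, 8], [7, 7]]
  V^T = [[-8, 7], [8, 7]]
  V + V^T = [[-16, 15], [15, 14]]
Step 2: det(V + V^T) = (-16)*14 - 15*15
  = -224 - 225 = -449
Step 3: Knot determinant = |det(V + V^T)| = |-449| = 449

449


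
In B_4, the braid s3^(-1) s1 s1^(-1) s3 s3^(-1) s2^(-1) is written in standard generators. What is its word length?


The word length counts the number of generators (including inverses).
Listing each generator: s3^(-1), s1, s1^(-1), s3, s3^(-1), s2^(-1)
There are 6 generators in this braid word.

6


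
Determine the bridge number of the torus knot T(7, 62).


The bridge number of T(p,q) is min(p,q).
min(7, 62) = 7

7


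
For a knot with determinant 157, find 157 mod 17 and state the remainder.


Step 1: A knot is p-colorable if and only if p divides its determinant.
Step 2: Compute 157 mod 17.
157 = 9 * 17 + 4
Step 3: 157 mod 17 = 4
Step 4: The knot is 17-colorable: no

4


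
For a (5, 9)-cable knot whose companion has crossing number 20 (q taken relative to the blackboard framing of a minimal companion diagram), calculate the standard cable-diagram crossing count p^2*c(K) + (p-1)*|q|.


Step 1: Each of the c(K) crossings of the companion diagram becomes p*p = p^2 crossings among the p parallel strands, and each of the |q| twists s_1 s_2 ... s_(p-1) adds (p-1) crossings.
  Crossings = p^2 * c(K) + (p-1)*|q|
Step 2: = 5^2 * 20 + (5-1)*9
Step 3: = 25*20 + 4*9
Step 4: = 500 + 36 = 536

536


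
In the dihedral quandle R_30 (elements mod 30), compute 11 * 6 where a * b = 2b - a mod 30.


11 * 6 = 2*6 - 11 mod 30
= 12 - 11 mod 30
= 1 mod 30 = 1

1


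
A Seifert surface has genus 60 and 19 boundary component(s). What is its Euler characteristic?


chi = 2 - 2g - b
= 2 - 2*60 - 19
= 2 - 120 - 19 = -137

-137


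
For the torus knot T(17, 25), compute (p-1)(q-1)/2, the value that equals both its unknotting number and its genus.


For a torus knot T(p,q), both the unknotting number and genus equal (p-1)(q-1)/2.
= (17-1)(25-1)/2
= 16*24/2
= 384/2 = 192

192


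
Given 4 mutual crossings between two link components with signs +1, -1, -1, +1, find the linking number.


Step 1: Count positive crossings: 2
Step 2: Count negative crossings: 2
Step 3: Sum of signs = 2 - 2 = 0
Step 4: Linking number = sum/2 = 0/2 = 0

0


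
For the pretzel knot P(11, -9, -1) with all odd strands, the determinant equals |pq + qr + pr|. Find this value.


Step 1: Compute pq + qr + pr.
pq = 11*(-9) = -99
qr = (-9)*(-1) = 9
pr = 11*(-1) = -11
pq + qr + pr = -99 + 9 + (-11) = -101
Step 2: Take absolute value.
det(P(11,-9,-1)) = |-101| = 101

101


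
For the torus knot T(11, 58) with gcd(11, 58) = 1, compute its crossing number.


For a torus knot T(p, q) with gcd(p,q)=1,
the crossing number is min(p*(q-1), q*(p-1)).
p*(q-1) = 11*57 = 627
q*(p-1) = 58*10 = 580
min(627, 580) = 580

580


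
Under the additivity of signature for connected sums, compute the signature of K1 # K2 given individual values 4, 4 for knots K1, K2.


The signature is additive under connected sum.
signature(K1 # K2) = (4) + (4)
= 8

8


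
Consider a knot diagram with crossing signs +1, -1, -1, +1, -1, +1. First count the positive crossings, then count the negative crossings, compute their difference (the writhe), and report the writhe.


Step 1: Count positive crossings (+1).
Positive crossings: 3
Step 2: Count negative crossings (-1).
Negative crossings: 3
Step 3: Writhe = (positive) - (negative)
w = 3 - 3 = 0
Step 4: |w| = 0, and w is zero

0


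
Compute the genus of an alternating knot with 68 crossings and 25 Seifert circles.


For alternating knots, g = (c - s + 1)/2.
= (68 - 25 + 1)/2
= 44/2 = 22

22


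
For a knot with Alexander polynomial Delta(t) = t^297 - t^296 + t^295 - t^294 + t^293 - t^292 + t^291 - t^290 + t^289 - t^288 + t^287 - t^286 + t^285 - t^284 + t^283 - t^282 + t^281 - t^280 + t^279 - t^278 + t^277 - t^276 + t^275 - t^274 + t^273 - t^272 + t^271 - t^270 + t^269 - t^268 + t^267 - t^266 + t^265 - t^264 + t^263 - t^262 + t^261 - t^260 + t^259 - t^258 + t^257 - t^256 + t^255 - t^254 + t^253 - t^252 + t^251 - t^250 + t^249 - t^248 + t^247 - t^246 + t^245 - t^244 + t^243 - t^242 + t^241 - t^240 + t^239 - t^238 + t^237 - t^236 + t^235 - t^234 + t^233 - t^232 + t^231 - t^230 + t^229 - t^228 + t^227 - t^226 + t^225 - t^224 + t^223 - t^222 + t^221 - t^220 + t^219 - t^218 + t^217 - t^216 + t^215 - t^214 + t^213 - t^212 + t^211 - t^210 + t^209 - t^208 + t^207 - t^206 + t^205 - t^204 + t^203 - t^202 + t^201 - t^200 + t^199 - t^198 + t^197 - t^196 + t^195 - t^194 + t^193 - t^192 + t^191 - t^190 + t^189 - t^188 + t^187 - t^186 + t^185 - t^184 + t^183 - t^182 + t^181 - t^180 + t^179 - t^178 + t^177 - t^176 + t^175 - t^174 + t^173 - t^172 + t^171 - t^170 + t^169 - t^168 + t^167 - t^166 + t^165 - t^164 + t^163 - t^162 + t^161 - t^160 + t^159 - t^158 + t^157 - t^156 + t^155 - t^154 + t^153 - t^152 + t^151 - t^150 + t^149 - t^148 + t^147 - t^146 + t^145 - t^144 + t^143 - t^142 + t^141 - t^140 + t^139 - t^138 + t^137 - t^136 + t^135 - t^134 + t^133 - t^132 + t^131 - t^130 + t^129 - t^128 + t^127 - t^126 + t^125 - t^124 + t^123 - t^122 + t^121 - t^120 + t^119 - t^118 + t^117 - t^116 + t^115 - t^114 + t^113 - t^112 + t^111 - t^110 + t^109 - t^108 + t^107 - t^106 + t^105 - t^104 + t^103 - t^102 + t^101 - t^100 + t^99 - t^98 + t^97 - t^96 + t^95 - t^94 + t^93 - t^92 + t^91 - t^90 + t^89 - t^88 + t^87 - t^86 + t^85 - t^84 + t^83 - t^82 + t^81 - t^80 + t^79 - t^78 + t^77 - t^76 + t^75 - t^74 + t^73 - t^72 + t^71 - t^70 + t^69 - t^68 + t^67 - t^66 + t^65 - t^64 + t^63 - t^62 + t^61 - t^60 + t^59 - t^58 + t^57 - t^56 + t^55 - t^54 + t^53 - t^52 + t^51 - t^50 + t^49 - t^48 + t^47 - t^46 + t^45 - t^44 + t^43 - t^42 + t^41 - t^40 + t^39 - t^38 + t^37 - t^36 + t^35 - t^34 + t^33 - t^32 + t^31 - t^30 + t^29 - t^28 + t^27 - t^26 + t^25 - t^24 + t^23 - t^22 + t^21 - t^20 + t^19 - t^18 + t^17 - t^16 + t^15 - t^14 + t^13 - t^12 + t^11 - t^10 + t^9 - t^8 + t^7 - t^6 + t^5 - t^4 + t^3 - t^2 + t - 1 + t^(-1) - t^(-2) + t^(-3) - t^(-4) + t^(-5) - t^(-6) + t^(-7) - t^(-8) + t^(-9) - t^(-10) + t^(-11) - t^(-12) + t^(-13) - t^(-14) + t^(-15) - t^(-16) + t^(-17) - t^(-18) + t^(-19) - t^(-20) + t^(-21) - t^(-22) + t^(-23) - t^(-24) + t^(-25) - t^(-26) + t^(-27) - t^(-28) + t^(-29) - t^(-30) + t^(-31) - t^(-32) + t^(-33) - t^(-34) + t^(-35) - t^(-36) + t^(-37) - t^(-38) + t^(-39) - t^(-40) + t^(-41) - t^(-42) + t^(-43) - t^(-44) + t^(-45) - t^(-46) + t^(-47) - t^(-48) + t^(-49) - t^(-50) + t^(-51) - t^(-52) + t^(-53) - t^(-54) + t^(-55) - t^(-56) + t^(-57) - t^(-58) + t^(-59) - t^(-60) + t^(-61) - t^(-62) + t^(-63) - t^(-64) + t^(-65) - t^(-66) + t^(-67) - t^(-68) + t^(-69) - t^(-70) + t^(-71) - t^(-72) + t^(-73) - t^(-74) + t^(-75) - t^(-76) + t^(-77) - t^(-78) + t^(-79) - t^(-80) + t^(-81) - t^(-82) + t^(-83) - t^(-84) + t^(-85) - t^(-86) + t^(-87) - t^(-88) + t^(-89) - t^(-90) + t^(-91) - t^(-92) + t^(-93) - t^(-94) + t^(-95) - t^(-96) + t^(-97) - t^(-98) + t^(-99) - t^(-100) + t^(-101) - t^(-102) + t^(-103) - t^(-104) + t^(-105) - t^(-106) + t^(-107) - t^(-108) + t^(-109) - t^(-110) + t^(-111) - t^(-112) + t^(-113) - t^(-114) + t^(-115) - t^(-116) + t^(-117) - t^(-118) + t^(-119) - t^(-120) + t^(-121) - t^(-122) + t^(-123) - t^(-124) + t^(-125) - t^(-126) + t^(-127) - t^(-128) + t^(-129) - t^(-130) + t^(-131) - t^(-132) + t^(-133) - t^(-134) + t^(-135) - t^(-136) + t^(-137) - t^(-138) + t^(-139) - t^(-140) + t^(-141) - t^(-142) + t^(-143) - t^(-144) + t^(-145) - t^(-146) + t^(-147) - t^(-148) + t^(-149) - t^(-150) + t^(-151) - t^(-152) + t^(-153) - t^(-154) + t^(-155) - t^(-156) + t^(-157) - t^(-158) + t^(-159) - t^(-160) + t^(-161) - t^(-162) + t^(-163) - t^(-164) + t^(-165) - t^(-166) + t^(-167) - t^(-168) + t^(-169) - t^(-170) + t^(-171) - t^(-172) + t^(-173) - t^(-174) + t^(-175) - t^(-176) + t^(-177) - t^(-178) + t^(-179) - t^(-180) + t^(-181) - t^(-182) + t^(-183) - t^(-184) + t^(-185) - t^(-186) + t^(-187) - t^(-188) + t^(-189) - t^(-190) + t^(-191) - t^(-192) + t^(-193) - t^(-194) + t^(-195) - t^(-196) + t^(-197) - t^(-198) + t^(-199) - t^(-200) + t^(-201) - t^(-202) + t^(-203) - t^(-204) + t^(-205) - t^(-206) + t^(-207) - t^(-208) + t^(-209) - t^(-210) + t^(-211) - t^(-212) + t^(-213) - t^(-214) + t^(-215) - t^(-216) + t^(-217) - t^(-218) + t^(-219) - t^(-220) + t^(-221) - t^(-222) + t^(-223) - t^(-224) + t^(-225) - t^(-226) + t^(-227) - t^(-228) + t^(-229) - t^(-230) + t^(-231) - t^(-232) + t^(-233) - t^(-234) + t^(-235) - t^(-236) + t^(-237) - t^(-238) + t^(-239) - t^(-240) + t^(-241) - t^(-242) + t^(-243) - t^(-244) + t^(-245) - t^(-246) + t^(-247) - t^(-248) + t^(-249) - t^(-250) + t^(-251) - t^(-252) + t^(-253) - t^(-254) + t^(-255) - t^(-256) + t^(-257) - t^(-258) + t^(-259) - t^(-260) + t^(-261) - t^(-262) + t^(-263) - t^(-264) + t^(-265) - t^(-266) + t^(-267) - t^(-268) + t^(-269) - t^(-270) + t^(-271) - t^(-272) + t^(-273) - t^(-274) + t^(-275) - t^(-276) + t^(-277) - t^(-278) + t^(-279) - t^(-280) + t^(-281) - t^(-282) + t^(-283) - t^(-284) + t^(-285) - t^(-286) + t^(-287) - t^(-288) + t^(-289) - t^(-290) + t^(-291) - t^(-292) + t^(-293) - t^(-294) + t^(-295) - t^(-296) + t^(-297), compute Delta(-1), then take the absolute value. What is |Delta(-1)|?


Step 1: The polynomial has 595 terms with alternating signs, exponents from 297 down to -297.
Step 2: Substitute t = -1. The i-th term has coefficient (-1)^i and exponent (m-i),
  so its value is (-1)^i * (-1)^(m-i) = (-1)^m = -1 for every i.
Step 3: All 595 terms equal -1, so Delta(-1) = 595 * (-1) = -595
Step 4: |Delta(-1)| = 595

595


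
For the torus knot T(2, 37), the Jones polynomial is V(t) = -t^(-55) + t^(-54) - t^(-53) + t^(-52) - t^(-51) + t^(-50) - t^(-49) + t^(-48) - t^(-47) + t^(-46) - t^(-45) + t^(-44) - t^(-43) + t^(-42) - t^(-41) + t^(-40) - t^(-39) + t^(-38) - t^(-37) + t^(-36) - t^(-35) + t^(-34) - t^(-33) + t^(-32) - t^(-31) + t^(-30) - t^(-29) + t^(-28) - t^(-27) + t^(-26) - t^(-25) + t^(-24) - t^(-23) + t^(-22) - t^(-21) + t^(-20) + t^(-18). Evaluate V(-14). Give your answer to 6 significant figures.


Substituting t = -14 into V(t) = -t^(-55) + t^(-54) - t^(-53) + t^(-52) - t^(-51) + t^(-50) - t^(-49) + t^(-48) - t^(-47) + t^(-46) - t^(-45) + t^(-44) - t^(-43) + t^(-42) - t^(-41) + t^(-40) - t^(-39) + t^(-38) - t^(-37) + t^(-36) - t^(-35) + t^(-34) - t^(-33) + t^(-32) - t^(-31) + t^(-30) - t^(-29) + t^(-28) - t^(-27) + t^(-26) - t^(-25) + t^(-24) - t^(-23) + t^(-22) - t^(-21) + t^(-20) + t^(-18):
  (-)t^(-55) = 9.18244e-64
  (+)t^(-54) = 1.28554e-62
  (-)t^(-53) = 1.79976e-61
  (+)t^(-52) = 2.51966e-60
  (-)t^(-51) = 3.52753e-59
  (+)t^(-50) = 4.93854e-58
  (-)t^(-49) = 6.91395e-57
  (+)t^(-48) = 9.67953e-56
  (-)t^(-47) = 1.35513e-54
  (+)t^(-46) = 1.89719e-53
  (-)t^(-45) = 2.65606e-52
  (+)t^(-44) = 3.71849e-51
  (-)t^(-43) = 5.20588e-50
  (+)t^(-42) = 7.28824e-49
  (-)t^(-41) = 1.02035e-47
  (+)t^(-40) = 1.42849e-46
  (-)t^(-39) = 1.99989e-45
  (+)t^(-38) = 2.79985e-44
  (-)t^(-37) = 3.91979e-43
  (+)t^(-36) = 5.4877e-42
  (-)t^(-35) = 7.68279e-41
  (+)t^(-34) = 1.07559e-39
  (-)t^(-33) = 1.50583e-38
  (+)t^(-32) = 2.10816e-37
  (-)t^(-31) = 2.95142e-36
  (+)t^(-30) = 4.13199e-35
  (-)t^(-29) = 5.78478e-34
  (+)t^(-28) = 8.09869e-33
  (-)t^(-27) = 1.13382e-31
  (+)t^(-26) = 1.58734e-30
  (-)t^(-25) = 2.22228e-29
  (+)t^(-24) = 3.11119e-28
  (-)t^(-23) = 4.35567e-27
  (+)t^(-22) = 6.09794e-26
  (-)t^(-21) = 8.53712e-25
  (+)t^(-20) = 1.1952e-23
  (+)t^(-18) = 2.34258e-21
Sum = (9.18244e-64) + (1.28554e-62) + (1.79976e-61) + (2.51966e-60) + (3.52753e-59) + (4.93854e-58) + (6.91395e-57) + (9.67953e-56) + (1.35513e-54) + (1.89719e-53) + (2.65606e-52) + (3.71849e-51) + (5.20588e-50) + (7.28824e-49) + (1.02035e-47) + (1.42849e-46) + (1.99989e-45) + (2.79985e-44) + (3.91979e-43) + (5.4877e-42) + (7.68279e-41) + (1.07559e-39) + (1.50583e-38) + (2.10816e-37) + (2.95142e-36) + (4.13199e-35) + (5.78478e-34) + (8.09869e-33) + (1.13382e-31) + (1.58734e-30) + (2.22228e-29) + (3.11119e-28) + (4.35567e-27) + (6.09794e-26) + (8.53712e-25) + (1.1952e-23) + (2.34258e-21)
= 2.355456345e-21
Rounded to 6 significant figures: 2.35546e-21

2.35546e-21


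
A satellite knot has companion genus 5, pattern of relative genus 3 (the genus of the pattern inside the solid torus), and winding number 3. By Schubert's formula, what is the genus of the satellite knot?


Schubert: g(satellite) = g_rel(pattern) + |winding| * g(companion),
where g_rel(pattern) is the genus of the pattern relative to the solid torus.
= 3 + 3 * 5
= 3 + 15 = 18

18


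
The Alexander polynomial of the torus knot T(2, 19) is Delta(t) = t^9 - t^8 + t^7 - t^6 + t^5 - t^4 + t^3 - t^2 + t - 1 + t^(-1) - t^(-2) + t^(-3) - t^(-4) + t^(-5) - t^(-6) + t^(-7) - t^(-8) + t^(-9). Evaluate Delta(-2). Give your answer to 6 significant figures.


Substituting t = -2 into Delta(t) = t^9 - t^8 + t^7 - t^6 + t^5 - t^4 + t^3 - t^2 + t - 1 + t^(-1) - t^(-2) + t^(-3) - t^(-4) + t^(-5) - t^(-6) + t^(-7) - t^(-8) + t^(-9):
Term values: (-512) + (-256) + (-128) + (-64) + (-32) + (-16) + (-8) + (-4) + (-2) + (-1) + (-0.5) + (-0.25) + (-0.125) + (-0.0625) + (-0.03125) + (-0.015625) + (-0.0078125) + (-0.00390625) + (-0.00195312)
Sum = -1023.998047
Rounded to 6 significant figures: -1024

-1024


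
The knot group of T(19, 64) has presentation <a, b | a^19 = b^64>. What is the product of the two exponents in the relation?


The relation is a^19 = b^64.
Product of exponents = 19 * 64
= 1216

1216


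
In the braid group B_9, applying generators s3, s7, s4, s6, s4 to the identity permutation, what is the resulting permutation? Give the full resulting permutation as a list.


Starting with identity [1, 2, 3, 4, 5, 6, 7, 8, 9].
Apply generators in sequence:
  After s3: [1, 2, 4, 3, 5, 6, 7, 8, 9]
  After s7: [1, 2, 4, 3, 5, 6, 8, 7, 9]
  After s4: [1, 2, 4, 5, 3, 6, 8, 7, 9]
  After s6: [1, 2, 4, 5, 3, 8, 6, 7, 9]
  After s4: [1, 2, 4, 3, 5, 8, 6, 7, 9]
Final permutation: [1, 2, 4, 3, 5, 8, 6, 7, 9]

[1, 2, 4, 3, 5, 8, 6, 7, 9]


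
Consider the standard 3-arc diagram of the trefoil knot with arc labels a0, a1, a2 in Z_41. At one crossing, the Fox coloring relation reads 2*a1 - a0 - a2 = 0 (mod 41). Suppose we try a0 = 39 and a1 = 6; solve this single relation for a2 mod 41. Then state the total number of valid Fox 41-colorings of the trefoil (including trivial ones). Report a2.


Step 1: Apply the given crossing relation 2*a1 - a0 - a2 = 0 (mod 41).
  a2 = 2*a1 - a0 mod 41
  a2 = 2*6 - 39 mod 41
  a2 = 12 - 39 mod 41
  a2 = -27 mod 41 = 14
Step 2: The trefoil has determinant 3.
  Number of Fox p-colorings (p prime) is p^2 if p = 3, else p.
  Since 41 does not divide 3, only trivial (constant) colorings exist.
  (So the trial a0 = 39, a1 = 6 with a0 != a1 does NOT extend to a valid coloring of the whole trefoil: the other two crossing relations require 3*(a1 - a0) = 0 (mod 41), which fails.)
  Total colorings = 41
Step 3: a2 = 14, total Fox 41-colorings = 41

14


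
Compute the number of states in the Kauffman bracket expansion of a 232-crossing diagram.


Each crossing contributes 2 choices (A-smoothing or B-smoothing).
Total states = 2^232 = 6901746346790563787434755862277025452451108972170386555162524223799296

6901746346790563787434755862277025452451108972170386555162524223799296


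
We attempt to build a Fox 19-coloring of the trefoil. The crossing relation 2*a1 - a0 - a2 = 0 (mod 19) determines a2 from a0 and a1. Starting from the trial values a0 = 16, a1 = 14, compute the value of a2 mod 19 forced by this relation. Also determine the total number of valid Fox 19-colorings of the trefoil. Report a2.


Step 1: Apply the given crossing relation 2*a1 - a0 - a2 = 0 (mod 19).
  a2 = 2*a1 - a0 mod 19
  a2 = 2*14 - 16 mod 19
  a2 = 28 - 16 mod 19
  a2 = 12 mod 19 = 12
Step 2: The trefoil has determinant 3.
  Number of Fox p-colorings (p prime) is p^2 if p = 3, else p.
  Since 19 does not divide 3, only trivial (constant) colorings exist.
  (So the trial a0 = 16, a1 = 14 with a0 != a1 does NOT extend to a valid coloring of the whole trefoil: the other two crossing relations require 3*(a1 - a0) = 0 (mod 19), which fails.)
  Total colorings = 19
Step 3: a2 = 12, total Fox 19-colorings = 19

12


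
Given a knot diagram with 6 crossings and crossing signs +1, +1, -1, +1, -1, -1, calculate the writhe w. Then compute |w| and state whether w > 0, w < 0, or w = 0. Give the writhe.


Step 1: Count positive crossings (+1).
Positive crossings: 3
Step 2: Count negative crossings (-1).
Negative crossings: 3
Step 3: Writhe = (positive) - (negative)
w = 3 - 3 = 0
Step 4: |w| = 0, and w is zero

0


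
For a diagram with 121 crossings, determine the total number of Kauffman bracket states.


Each crossing contributes 2 choices (A-smoothing or B-smoothing).
Total states = 2^121 = 2658455991569831745807614120560689152

2658455991569831745807614120560689152


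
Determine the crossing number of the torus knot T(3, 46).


For a torus knot T(p, q) with gcd(p,q)=1,
the crossing number is min(p*(q-1), q*(p-1)).
p*(q-1) = 3*45 = 135
q*(p-1) = 46*2 = 92
min(135, 92) = 92

92


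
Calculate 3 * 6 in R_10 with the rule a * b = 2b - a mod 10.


3 * 6 = 2*6 - 3 mod 10
= 12 - 3 mod 10
= 9 mod 10 = 9

9


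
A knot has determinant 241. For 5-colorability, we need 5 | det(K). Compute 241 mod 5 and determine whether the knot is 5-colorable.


Step 1: A knot is p-colorable if and only if p divides its determinant.
Step 2: Compute 241 mod 5.
241 = 48 * 5 + 1
Step 3: 241 mod 5 = 1
Step 4: The knot is 5-colorable: no

1


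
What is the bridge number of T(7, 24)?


The bridge number of T(p,q) is min(p,q).
min(7, 24) = 7

7


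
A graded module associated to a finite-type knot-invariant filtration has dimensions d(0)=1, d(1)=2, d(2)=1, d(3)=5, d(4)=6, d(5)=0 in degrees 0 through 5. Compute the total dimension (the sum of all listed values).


Total dimension = d(0) + d(1) + ... + d(5)
= 1 + 2 + 1 + 5 + 6 + 0
= 15

15


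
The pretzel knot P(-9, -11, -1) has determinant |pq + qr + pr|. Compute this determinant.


Step 1: Compute pq + qr + pr.
pq = (-9)*(-11) = 99
qr = (-11)*(-1) = 11
pr = (-9)*(-1) = 9
pq + qr + pr = 99 + 11 + 9 = 119
Step 2: Take absolute value.
det(P(-9,-11,-1)) = |119| = 119

119


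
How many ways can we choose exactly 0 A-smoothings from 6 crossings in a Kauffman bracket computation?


We choose which 0 of 6 crossings get A-smoothings.
C(6, 0) = 6! / (0! * 6!)
= 1

1


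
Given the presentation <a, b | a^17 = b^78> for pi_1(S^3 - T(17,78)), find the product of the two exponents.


The relation is a^17 = b^78.
Product of exponents = 17 * 78
= 1326

1326


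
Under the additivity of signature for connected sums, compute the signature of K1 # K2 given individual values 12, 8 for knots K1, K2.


The signature is additive under connected sum.
signature(K1 # K2) = (12) + (8)
= 20

20


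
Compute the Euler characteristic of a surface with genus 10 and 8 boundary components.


chi = 2 - 2g - b
= 2 - 2*10 - 8
= 2 - 20 - 8 = -26

-26


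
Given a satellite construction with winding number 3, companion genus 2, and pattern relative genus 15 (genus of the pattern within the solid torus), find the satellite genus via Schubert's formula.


Schubert: g(satellite) = g_rel(pattern) + |winding| * g(companion),
where g_rel(pattern) is the genus of the pattern relative to the solid torus.
= 15 + 3 * 2
= 15 + 6 = 21

21


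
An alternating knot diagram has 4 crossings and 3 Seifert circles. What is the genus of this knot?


For alternating knots, g = (c - s + 1)/2.
= (4 - 3 + 1)/2
= 2/2 = 1

1


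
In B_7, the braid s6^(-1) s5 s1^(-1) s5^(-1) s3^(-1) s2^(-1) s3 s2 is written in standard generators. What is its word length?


The word length counts the number of generators (including inverses).
Listing each generator: s6^(-1), s5, s1^(-1), s5^(-1), s3^(-1), s2^(-1), s3, s2
There are 8 generators in this braid word.

8


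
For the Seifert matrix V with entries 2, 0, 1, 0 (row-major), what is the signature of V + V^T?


Step 1: V + V^T = [[4, 1], [1, 0]]
Step 2: trace = 4, det = -1
Step 3: Discriminant = 4^2 - 4*(-1) = 20
Step 4: Eigenvalues: 4.23607, -0.236068
Step 5: Signature = (# positive eigenvalues) - (# negative eigenvalues) = 0

0


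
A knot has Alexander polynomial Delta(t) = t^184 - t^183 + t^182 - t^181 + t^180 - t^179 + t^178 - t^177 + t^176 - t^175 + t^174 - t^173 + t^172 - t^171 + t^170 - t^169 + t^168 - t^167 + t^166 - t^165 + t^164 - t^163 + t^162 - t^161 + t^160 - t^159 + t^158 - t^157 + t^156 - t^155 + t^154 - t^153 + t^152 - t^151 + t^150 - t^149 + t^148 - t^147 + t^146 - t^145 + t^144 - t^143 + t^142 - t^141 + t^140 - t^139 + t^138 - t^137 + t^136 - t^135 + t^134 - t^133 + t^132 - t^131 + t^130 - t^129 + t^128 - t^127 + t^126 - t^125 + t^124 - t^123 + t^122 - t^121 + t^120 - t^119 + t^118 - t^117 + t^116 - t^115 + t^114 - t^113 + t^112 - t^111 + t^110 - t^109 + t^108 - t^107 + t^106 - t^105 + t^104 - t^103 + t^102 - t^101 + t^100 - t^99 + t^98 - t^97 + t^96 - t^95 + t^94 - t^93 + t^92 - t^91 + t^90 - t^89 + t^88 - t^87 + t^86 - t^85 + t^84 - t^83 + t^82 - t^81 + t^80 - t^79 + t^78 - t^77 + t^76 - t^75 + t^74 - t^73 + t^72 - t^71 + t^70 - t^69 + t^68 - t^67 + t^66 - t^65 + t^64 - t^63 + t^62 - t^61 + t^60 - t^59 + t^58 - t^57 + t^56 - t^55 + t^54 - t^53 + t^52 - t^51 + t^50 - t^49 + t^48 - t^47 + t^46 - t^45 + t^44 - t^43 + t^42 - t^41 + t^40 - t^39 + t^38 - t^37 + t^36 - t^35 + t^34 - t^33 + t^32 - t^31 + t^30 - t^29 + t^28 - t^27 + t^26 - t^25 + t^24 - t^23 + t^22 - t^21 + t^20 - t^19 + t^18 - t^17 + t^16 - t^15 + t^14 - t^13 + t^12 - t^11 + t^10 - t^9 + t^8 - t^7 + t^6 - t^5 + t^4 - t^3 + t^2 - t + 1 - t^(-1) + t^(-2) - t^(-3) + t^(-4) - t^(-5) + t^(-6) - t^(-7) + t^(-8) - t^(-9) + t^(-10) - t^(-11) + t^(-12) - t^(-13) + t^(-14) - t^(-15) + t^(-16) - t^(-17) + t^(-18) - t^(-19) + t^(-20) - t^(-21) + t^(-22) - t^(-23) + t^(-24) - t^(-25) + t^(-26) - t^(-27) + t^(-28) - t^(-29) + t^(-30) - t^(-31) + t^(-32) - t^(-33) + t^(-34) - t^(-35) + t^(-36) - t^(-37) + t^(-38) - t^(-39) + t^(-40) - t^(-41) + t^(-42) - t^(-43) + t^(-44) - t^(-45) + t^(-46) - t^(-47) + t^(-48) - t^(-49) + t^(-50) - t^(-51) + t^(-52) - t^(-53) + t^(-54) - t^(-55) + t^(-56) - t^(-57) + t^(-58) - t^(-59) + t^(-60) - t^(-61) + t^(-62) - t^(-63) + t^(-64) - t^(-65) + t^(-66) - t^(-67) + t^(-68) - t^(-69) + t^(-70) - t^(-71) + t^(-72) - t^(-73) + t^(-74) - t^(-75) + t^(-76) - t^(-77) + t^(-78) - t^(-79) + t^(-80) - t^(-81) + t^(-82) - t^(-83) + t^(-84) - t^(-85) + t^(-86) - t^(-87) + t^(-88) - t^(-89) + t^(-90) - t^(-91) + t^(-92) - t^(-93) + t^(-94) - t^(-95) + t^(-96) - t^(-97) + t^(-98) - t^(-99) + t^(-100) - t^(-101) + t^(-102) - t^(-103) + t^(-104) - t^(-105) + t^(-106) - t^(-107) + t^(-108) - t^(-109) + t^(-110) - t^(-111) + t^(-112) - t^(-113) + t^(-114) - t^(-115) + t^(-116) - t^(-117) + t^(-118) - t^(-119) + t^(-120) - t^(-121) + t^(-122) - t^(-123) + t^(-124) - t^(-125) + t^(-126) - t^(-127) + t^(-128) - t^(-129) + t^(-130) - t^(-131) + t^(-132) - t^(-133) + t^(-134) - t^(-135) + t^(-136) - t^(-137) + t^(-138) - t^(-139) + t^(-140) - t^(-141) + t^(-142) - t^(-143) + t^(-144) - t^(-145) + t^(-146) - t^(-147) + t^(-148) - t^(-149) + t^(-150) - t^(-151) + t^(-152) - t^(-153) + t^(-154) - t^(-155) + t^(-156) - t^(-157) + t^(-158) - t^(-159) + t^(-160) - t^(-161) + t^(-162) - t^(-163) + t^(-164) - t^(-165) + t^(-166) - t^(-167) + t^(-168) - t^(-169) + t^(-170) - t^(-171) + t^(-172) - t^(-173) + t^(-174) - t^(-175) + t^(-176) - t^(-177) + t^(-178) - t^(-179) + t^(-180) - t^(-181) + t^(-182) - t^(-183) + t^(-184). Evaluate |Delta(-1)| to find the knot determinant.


Step 1: The polynomial has 369 terms with alternating signs, exponents from 184 down to -184.
Step 2: Substitute t = -1. The i-th term has coefficient (-1)^i and exponent (m-i),
  so its value is (-1)^i * (-1)^(m-i) = (-1)^m = 1 for every i.
Step 3: All 369 terms equal 1, so Delta(-1) = 369 * (1) = 369
Step 4: |Delta(-1)| = 369

369


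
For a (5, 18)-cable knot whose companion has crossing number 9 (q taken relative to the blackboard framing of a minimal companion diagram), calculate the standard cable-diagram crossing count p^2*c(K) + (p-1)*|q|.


Step 1: Each of the c(K) crossings of the companion diagram becomes p*p = p^2 crossings among the p parallel strands, and each of the |q| twists s_1 s_2 ... s_(p-1) adds (p-1) crossings.
  Crossings = p^2 * c(K) + (p-1)*|q|
Step 2: = 5^2 * 9 + (5-1)*18
Step 3: = 25*9 + 4*18
Step 4: = 225 + 72 = 297

297


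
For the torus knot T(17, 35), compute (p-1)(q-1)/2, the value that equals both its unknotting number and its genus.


For a torus knot T(p,q), both the unknotting number and genus equal (p-1)(q-1)/2.
= (17-1)(35-1)/2
= 16*34/2
= 544/2 = 272

272


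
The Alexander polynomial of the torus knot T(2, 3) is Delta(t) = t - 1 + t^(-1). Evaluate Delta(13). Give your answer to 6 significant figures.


Substituting t = 13 into Delta(t) = t - 1 + t^(-1):
Term values: (13) + (-1) + (0.0769231)
Sum = 12.07692308
Rounded to 6 significant figures: 12.0769

12.0769


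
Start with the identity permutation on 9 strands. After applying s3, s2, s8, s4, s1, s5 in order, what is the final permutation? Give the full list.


Starting with identity [1, 2, 3, 4, 5, 6, 7, 8, 9].
Apply generators in sequence:
  After s3: [1, 2, 4, 3, 5, 6, 7, 8, 9]
  After s2: [1, 4, 2, 3, 5, 6, 7, 8, 9]
  After s8: [1, 4, 2, 3, 5, 6, 7, 9, 8]
  After s4: [1, 4, 2, 5, 3, 6, 7, 9, 8]
  After s1: [4, 1, 2, 5, 3, 6, 7, 9, 8]
  After s5: [4, 1, 2, 5, 6, 3, 7, 9, 8]
Final permutation: [4, 1, 2, 5, 6, 3, 7, 9, 8]

[4, 1, 2, 5, 6, 3, 7, 9, 8]


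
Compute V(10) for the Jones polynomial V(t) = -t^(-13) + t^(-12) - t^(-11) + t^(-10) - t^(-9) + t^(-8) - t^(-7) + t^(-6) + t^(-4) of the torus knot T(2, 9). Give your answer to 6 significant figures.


Substituting t = 10 into V(t) = -t^(-13) + t^(-12) - t^(-11) + t^(-10) - t^(-9) + t^(-8) - t^(-7) + t^(-6) + t^(-4):
  (-)t^(-13) = -1e-13
  (+)t^(-12) = 1e-12
  (-)t^(-11) = -1e-11
  (+)t^(-10) = 1e-10
  (-)t^(-9) = -1e-09
  (+)t^(-8) = 1e-08
  (-)t^(-7) = -1e-07
  (+)t^(-6) = 1e-06
  (+)t^(-4) = 0.0001
Sum = (-1e-13) + (1e-12) + (-1e-11) + (1e-10) + (-1e-09) + (1e-08) + (-1e-07) + (1e-06) + (0.0001)
= 0.0001009090909
Rounded to 6 significant figures: 0.000100909

0.000100909


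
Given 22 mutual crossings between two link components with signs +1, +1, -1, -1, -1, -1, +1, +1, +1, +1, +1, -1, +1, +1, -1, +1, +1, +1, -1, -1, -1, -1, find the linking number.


Step 1: Count positive crossings: 12
Step 2: Count negative crossings: 10
Step 3: Sum of signs = 12 - 10 = 2
Step 4: Linking number = sum/2 = 2/2 = 1

1


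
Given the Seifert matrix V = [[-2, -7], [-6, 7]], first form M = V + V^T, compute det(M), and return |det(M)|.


Step 1: Form V + V^T where V = [[-2, -7], [-6, 7]]
  V^T = [[-2, -6], [-7, 7]]
  V + V^T = [[-4, -13], [-13, 14]]
Step 2: det(V + V^T) = (-4)*14 - (-13)*(-13)
  = -56 - 169 = -225
Step 3: Knot determinant = |det(V + V^T)| = |-225| = 225

225


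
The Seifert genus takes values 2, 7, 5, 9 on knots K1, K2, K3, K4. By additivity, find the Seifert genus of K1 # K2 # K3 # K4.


The Seifert genus is additive under connected sum.
Seifert genus(K1 # K2 # K3 # K4) = (2) + (7) + (5) + (9)
= 23

23


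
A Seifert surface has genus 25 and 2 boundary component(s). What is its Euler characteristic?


chi = 2 - 2g - b
= 2 - 2*25 - 2
= 2 - 50 - 2 = -50

-50


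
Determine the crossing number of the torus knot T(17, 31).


For a torus knot T(p, q) with gcd(p,q)=1,
the crossing number is min(p*(q-1), q*(p-1)).
p*(q-1) = 17*30 = 510
q*(p-1) = 31*16 = 496
min(510, 496) = 496

496


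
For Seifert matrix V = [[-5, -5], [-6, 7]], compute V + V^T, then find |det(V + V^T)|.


Step 1: Form V + V^T where V = [[-5, -5], [-6, 7]]
  V^T = [[-5, -6], [-5, 7]]
  V + V^T = [[-10, -11], [-11, 14]]
Step 2: det(V + V^T) = (-10)*14 - (-11)*(-11)
  = -140 - 121 = -261
Step 3: Knot determinant = |det(V + V^T)| = |-261| = 261

261


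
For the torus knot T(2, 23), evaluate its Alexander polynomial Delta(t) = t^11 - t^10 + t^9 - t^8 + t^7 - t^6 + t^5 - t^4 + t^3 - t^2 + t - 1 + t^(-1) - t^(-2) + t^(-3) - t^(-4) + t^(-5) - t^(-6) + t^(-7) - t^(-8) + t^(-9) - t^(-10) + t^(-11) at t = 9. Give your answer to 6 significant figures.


Substituting t = 9 into Delta(t) = t^11 - t^10 + t^9 - t^8 + t^7 - t^6 + t^5 - t^4 + t^3 - t^2 + t - 1 + t^(-1) - t^(-2) + t^(-3) - t^(-4) + t^(-5) - t^(-6) + t^(-7) - t^(-8) + t^(-9) - t^(-10) + t^(-11):
Term values: (31381059609) + (-3486784401) + (387420489) + (-43046721) + (4782969) + (-531441) + (59049) + (-6561) + (729) + (-81) + (9) + (-1) + (0.111111) + (-0.0123457) + (0.00137174) + (-0.000152416) + (1.69351e-05) + (-1.88168e-06) + (2.09075e-07) + (-2.32306e-08) + (2.58117e-09) + (-2.86797e-10) + (3.18664e-11)
Sum = 2.824295365e+10
Rounded to 6 significant figures: 2.8243e+10

2.8243e+10


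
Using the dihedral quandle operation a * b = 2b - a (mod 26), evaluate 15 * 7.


15 * 7 = 2*7 - 15 mod 26
= 14 - 15 mod 26
= -1 mod 26 = 25

25


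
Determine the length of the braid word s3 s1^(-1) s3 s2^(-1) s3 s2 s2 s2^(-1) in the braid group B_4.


The word length counts the number of generators (including inverses).
Listing each generator: s3, s1^(-1), s3, s2^(-1), s3, s2, s2, s2^(-1)
There are 8 generators in this braid word.

8


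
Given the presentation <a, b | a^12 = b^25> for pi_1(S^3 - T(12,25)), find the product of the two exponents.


The relation is a^12 = b^25.
Product of exponents = 12 * 25
= 300

300


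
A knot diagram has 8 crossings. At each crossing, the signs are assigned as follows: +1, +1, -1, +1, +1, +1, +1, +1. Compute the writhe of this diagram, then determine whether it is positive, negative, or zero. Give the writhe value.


Step 1: Count positive crossings (+1).
Positive crossings: 7
Step 2: Count negative crossings (-1).
Negative crossings: 1
Step 3: Writhe = (positive) - (negative)
w = 7 - 1 = 6
Step 4: |w| = 6, and w is positive

6


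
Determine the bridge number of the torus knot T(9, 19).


The bridge number of T(p,q) is min(p,q).
min(9, 19) = 9

9


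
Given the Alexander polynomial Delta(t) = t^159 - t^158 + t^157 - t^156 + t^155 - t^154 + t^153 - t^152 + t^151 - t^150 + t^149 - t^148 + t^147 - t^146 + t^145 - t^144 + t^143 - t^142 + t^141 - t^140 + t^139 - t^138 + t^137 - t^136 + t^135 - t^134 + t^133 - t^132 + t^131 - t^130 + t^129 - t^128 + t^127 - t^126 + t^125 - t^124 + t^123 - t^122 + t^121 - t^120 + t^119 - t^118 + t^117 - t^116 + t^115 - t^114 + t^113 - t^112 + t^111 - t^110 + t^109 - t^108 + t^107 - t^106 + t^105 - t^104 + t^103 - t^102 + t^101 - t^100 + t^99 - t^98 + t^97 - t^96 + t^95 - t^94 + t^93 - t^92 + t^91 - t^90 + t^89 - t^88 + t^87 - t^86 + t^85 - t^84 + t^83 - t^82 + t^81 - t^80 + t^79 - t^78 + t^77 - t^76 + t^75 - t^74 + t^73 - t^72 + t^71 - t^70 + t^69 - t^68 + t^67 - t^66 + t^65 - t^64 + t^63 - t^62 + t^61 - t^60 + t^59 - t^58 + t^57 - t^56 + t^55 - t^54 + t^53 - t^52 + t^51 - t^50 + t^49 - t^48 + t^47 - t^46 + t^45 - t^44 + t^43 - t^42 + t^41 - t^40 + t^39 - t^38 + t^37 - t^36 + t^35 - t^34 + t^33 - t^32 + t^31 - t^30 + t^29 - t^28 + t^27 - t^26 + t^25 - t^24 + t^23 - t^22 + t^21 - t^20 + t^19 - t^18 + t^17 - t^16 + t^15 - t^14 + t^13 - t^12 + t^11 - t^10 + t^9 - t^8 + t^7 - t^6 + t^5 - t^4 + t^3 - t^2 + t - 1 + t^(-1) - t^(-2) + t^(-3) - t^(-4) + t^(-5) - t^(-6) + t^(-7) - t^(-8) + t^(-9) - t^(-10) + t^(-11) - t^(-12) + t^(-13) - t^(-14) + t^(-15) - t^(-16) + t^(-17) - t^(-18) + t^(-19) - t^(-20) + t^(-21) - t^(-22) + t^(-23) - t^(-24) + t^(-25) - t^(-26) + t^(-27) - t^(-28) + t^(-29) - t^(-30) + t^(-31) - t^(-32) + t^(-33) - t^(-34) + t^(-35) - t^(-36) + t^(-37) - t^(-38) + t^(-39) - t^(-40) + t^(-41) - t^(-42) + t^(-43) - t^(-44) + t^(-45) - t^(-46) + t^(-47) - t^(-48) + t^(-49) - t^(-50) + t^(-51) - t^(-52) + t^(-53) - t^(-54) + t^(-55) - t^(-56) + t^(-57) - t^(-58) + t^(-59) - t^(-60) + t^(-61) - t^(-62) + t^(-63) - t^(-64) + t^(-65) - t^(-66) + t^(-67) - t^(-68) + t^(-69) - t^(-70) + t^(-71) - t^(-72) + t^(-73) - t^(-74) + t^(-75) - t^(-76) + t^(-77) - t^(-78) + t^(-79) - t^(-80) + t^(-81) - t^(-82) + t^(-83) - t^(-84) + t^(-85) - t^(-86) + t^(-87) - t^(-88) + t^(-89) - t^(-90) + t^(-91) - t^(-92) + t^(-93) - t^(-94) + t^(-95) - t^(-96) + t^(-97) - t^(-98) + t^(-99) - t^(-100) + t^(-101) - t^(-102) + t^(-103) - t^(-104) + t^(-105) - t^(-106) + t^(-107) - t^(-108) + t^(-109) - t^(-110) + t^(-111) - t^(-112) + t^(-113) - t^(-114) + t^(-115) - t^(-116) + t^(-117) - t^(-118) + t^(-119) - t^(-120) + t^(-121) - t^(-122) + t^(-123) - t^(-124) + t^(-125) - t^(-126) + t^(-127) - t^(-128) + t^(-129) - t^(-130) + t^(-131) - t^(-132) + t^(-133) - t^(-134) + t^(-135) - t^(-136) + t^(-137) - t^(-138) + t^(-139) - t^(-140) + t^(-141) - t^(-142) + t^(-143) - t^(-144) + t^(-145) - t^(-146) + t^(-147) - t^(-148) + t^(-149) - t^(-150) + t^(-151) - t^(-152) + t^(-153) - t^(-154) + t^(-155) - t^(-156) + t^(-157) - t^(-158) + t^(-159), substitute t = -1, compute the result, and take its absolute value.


Step 1: The polynomial has 319 terms with alternating signs, exponents from 159 down to -159.
Step 2: Substitute t = -1. The i-th term has coefficient (-1)^i and exponent (m-i),
  so its value is (-1)^i * (-1)^(m-i) = (-1)^m = -1 for every i.
Step 3: All 319 terms equal -1, so Delta(-1) = 319 * (-1) = -319
Step 4: |Delta(-1)| = 319

319
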